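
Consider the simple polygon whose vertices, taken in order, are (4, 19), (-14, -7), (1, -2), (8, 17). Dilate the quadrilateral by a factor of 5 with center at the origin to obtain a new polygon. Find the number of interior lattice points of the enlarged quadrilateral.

Using the shoelace formula, 2A = |(4·(-7) − (-14)·19) + ((-14)·(-2) − 1·(-7)) + (1·17 − 8·(-2)) + (8·19 − 4·17)| = 390, so the area is 195.
Summing gcd(|Δx|,|Δy|) over the edges gives the boundary count: gcd(18,26) + gcd(15,5) + gcd(7,19) + gcd(4,2) = 2+5+1+2 = 10.
Scaling by 5 multiplies the area by 5² = 25 (so the new area is 4875) and multiplies the boundary lattice-point count by 5, giving 50.
By Pick's theorem, the interior count of the dilated polygon is 4875 − 50/2 + 1 = 4851.

4851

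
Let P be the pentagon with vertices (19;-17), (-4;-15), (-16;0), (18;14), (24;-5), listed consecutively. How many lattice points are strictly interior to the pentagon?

Using the shoelace formula, 2A = |[19·(-15) − (-4)·(-17)] + [(-4)·0 − (-16)·(-15)] + [(-16)·14 − 18·0] + [18·(-5) − 24·14] + [24·(-17) − 19·(-5)]| = 1556, so the area is 778.
Summing gcd(|Δx|,|Δy|) over the edges gives the boundary count: gcd(23,2) + gcd(12,15) + gcd(34,14) + gcd(6,19) + gcd(5,12) = 1+3+2+1+1 = 8.
By Pick's theorem A = I + B/2 − 1, so I = 778 − 8/2 + 1 = 775.

775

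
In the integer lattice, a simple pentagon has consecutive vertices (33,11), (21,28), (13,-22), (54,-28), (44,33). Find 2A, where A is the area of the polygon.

By the shoelace formula, twice the signed area is |(33·28 − 21·11) + (21·(-22) − 13·28) + (13·(-28) − 54·(-22)) + (54·33 − 44·(-28)) + (44·11 − 33·33)| = 3100, so the area is 1550.

3100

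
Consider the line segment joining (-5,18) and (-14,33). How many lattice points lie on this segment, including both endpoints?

The number of lattice points on a segment between lattice points is gcd(|Δx|,|Δy|) + 1 = gcd(9,15) + 1 = 3 + 1 = 4.

4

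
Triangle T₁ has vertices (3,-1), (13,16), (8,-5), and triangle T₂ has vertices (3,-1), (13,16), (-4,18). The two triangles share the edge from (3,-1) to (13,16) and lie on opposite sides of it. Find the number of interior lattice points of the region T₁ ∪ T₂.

216

The union is the simple quadrilateral with vertices (3,-1), (8,-5), (13,16), (-4,18) in order.
The shoelace formula gives twice the area as |(3·(-5) − 8·(-1)) + (8·16 − 13·(-5)) + (13·18 − (-4)·16) + ((-4)·(-1) − 3·18)| = 434, so the area is 217.
Along each edge there are gcd(|Δx|,|Δy|)+1 lattice points, so counting each shared vertex once the boundary has gcd(5,4) + gcd(5,21) + gcd(17,2) + gcd(7,19) = 1+1+1+1 = 4.
By Pick's theorem I = A − B/2 + 1 = 217 − 4/2 + 1 = 216.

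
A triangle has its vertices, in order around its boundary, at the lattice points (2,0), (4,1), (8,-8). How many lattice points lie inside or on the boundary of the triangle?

14

Using the shoelace formula, 2A = |(2·1 − 4·0) + (4·(-8) − 8·1) + (8·0 − 2·(-8))| = 22, so the area is 11.
The number of boundary lattice points is Σ gcd(|Δx|,|Δy|) = gcd(2,1) + gcd(4,9) + gcd(6,8) = 1+1+2 = 4.
Pick's theorem gives I = A − B/2 + 1 = 11 − 4/2 + 1 = 10, so the closed region contains I + B = 10 + 4 = 14 lattice points.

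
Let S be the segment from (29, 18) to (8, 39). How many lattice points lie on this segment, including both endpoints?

22

The number of lattice points on a segment between lattice points is gcd(|Δx|,|Δy|) + 1 = gcd(21,21) + 1 = 21 + 1 = 22.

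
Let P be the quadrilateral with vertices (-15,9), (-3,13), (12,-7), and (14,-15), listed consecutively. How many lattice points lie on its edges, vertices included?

Summing gcd(|Δx|,|Δy|) over the edges gives the boundary count: gcd(12,4) + gcd(15,20) + gcd(2,8) + gcd(29,24) = 4+5+2+1 = 12.

12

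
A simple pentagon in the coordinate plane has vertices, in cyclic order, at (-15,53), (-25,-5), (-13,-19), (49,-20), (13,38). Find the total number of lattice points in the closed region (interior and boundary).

3196

The shoelace formula gives twice the area as |[(-15)·(-5) − (-25)·53] + [(-25)·(-19) − (-13)·(-5)] + [(-13)·(-20) − 49·(-19)] + [49·38 − 13·(-20)] + [13·53 − (-15)·38]| = 6382, so the area is 3191.
Along each edge there are gcd(|Δx|,|Δy|)+1 lattice points, so counting each shared vertex once the boundary has gcd(10,58) + gcd(12,14) + gcd(62,1) + gcd(36,58) + gcd(28,15) = 2+2+1+2+1 = 8.
Pick's theorem gives I = A − B/2 + 1 = 3191 − 8/2 + 1 = 3188, so the closed region contains I + B = 3188 + 8 = 3196 lattice points.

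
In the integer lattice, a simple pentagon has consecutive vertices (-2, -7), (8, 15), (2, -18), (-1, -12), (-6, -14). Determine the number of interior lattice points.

113

By the shoelace formula, twice the signed area is |((-2)·15 − 8·(-7)) + (8·(-18) − 2·15) + (2·(-12) − (-1)·(-18)) + ((-1)·(-14) − (-6)·(-12)) + ((-6)·(-7) − (-2)·(-14))| = 234, so the area is 117.
Summing gcd(|Δx|,|Δy|) over the edges gives the boundary count: gcd(10,22) + gcd(6,33) + gcd(3,6) + gcd(5,2) + gcd(4,7) = 2+3+3+1+1 = 10.
Pick's theorem gives I = A − B/2 + 1 = 117 − 10/2 + 1 = 113.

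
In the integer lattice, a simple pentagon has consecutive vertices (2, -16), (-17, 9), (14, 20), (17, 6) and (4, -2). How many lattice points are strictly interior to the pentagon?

545

The shoelace formula gives twice the area as |[2·9 − (-17)·(-16)] + [(-17)·20 − 14·9] + [14·6 − 17·20] + [17·(-2) − 4·6] + [4·(-16) − 2·(-2)]| = 1094, so the area is 547.
The number of boundary lattice points is Σ gcd(|Δx|,|Δy|) = gcd(19,25) + gcd(31,11) + gcd(3,14) + gcd(13,8) + gcd(2,14) = 1+1+1+1+2 = 6.
By Pick's theorem A = I + B/2 − 1, so I = 547 − 6/2 + 1 = 545.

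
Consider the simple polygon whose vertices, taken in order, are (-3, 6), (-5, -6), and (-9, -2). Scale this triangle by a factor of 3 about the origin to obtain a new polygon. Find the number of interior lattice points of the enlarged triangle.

The shoelace formula gives twice the area as |[(-3)·(-6) − (-5)·6] + [(-5)·(-2) − (-9)·(-6)] + [(-9)·6 − (-3)·(-2)]| = 56, so the area is 28.
Along each edge there are gcd(|Δx|,|Δy|)+1 lattice points, so counting each shared vertex once the boundary has gcd(2,12) + gcd(4,4) + gcd(6,8) = 2+4+2 = 8.
Scaling by 3 multiplies the area by 3² = 9 (so the new area is 252) and multiplies the boundary lattice-point count by 3, giving 24.
By Pick's theorem, the interior count of the dilated polygon is 252 − 24/2 + 1 = 241.

241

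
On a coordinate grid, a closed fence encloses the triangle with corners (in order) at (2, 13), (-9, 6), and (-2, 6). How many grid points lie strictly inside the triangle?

Using the shoelace formula, 2A = |(2·6 − (-9)·13) + ((-9)·6 − (-2)·6) + ((-2)·13 − 2·6)| = 49, so the area is 49/2.
Along each edge there are gcd(|Δx|,|Δy|)+1 lattice points, so counting each shared vertex once the boundary has gcd(11,7) + gcd(7,0) + gcd(4,7) = 1+7+1 = 9.
Pick's theorem gives I = A − B/2 + 1 = 49/2 − 9/2 + 1 = 21.

21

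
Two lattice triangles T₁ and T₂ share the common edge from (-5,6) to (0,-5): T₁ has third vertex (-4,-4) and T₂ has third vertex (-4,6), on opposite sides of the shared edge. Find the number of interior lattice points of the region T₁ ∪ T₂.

The union is the simple quadrilateral with vertices (-5,6), (-4,-4), (0,-5), (-4,6) in order.
By the shoelace formula, twice the signed area is |((-5)·(-4) − (-4)·6) + ((-4)·(-5) − 0·(-4)) + (0·6 − (-4)·(-5)) + ((-4)·6 − (-5)·6)| = 50, so the area is 25.
Along each edge there are gcd(|Δx|,|Δy|)+1 lattice points, so counting each shared vertex once the boundary has gcd(1,10) + gcd(4,1) + gcd(4,11) + gcd(1,0) = 1+1+1+1 = 4.
By Pick's theorem I = A − B/2 + 1 = 25 − 4/2 + 1 = 24.

24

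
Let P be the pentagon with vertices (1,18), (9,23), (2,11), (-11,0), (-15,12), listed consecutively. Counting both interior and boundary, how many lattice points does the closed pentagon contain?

By the shoelace formula, twice the signed area is |(1·23 − 9·18) + (9·11 − 2·23) + (2·0 − (-11)·11) + ((-11)·12 − (-15)·0) + ((-15)·18 − 1·12)| = 379, so the area is 189.5.
The number of boundary lattice points is Σ gcd(|Δx|,|Δy|) = gcd(8,5) + gcd(7,12) + gcd(13,11) + gcd(4,12) + gcd(16,6) = 1+1+1+4+2 = 9.
Pick's theorem gives I = A − B/2 + 1 = 189.5 − 9/2 + 1 = 186, so the closed region contains I + B = 186 + 9 = 195 lattice points.

195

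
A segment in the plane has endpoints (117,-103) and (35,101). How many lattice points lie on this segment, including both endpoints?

3

The number of lattice points on a segment between lattice points is gcd(|Δx|,|Δy|) + 1 = gcd(82,204) + 1 = 2 + 1 = 3.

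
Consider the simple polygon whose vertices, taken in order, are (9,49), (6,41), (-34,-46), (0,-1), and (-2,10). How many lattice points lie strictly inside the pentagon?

517

Using the shoelace formula, 2A = |(9·41 − 6·49) + (6·(-46) − (-34)·41) + ((-34)·(-1) − 0·(-46)) + (0·10 − (-2)·(-1)) + ((-2)·49 − 9·10)| = 1037, so the area is 518.5.
Summing gcd(|Δx|,|Δy|) over the edges gives the boundary count: gcd(3,8) + gcd(40,87) + gcd(34,45) + gcd(2,11) + gcd(11,39) = 1+1+1+1+1 = 5.
Pick's theorem gives I = A − B/2 + 1 = 518.5 − 5/2 + 1 = 517.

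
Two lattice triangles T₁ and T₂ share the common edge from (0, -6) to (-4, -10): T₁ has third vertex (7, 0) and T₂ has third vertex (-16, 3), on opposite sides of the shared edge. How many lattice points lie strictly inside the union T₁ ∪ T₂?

51

The union is the simple quadrilateral with vertices (0, -6), (7, 0), (-4, -10), (-16, 3) in order.
By the shoelace formula, twice the signed area is |[0·0 − 7·(-6)] + [7·(-10) − (-4)·0] + [(-4)·3 − (-16)·(-10)] + [(-16)·(-6) − 0·3]| = 104, so the area is 52.
Summing gcd(|Δx|,|Δy|) over the edges gives the boundary count: gcd(7,6) + gcd(11,10) + gcd(12,13) + gcd(16,9) = 1+1+1+1 = 4.
By Pick's theorem I = A − B/2 + 1 = 52 − 4/2 + 1 = 51.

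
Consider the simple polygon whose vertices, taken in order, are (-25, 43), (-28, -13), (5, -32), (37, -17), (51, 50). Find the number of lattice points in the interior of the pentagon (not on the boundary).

4873

The shoelace formula gives twice the area as |((-25)·(-13) − (-28)·43) + ((-28)·(-32) − 5·(-13)) + (5·(-17) − 37·(-32)) + (37·50 − 51·(-17)) + (51·43 − (-25)·50)| = 9749, so the area is 9749/2.
Along each edge there are gcd(|Δx|,|Δy|)+1 lattice points, so counting each shared vertex once the boundary has gcd(3,56) + gcd(33,19) + gcd(32,15) + gcd(14,67) + gcd(76,7) = 1+1+1+1+1 = 5.
Pick's theorem gives I = A − B/2 + 1 = 9749/2 − 5/2 + 1 = 4873.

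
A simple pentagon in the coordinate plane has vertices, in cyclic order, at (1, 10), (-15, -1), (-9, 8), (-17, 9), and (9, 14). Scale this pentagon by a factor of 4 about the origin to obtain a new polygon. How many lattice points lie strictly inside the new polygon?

1325

The shoelace formula gives twice the area as |[1·(-1) − (-15)·10] + [(-15)·8 − (-9)·(-1)] + [(-9)·9 − (-17)·8] + [(-17)·14 − 9·9] + [9·10 − 1·14]| = 168, so the area is 84.
Summing gcd(|Δx|,|Δy|) over the edges gives the boundary count: gcd(16,11) + gcd(6,9) + gcd(8,1) + gcd(26,5) + gcd(8,4) = 1+3+1+1+4 = 10.
Scaling by 4 multiplies the area by 4² = 16 (so the new area is 1344) and multiplies the boundary lattice-point count by 4, giving 40.
By Pick's theorem, the interior count of the dilated polygon is 1344 − 40/2 + 1 = 1325.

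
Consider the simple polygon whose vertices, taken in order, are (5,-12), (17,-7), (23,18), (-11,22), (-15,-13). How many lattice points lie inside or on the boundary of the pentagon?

Using the shoelace formula, 2A = |(5·(-7) − 17·(-12)) + (17·18 − 23·(-7)) + (23·22 − (-11)·18) + ((-11)·(-13) − (-15)·22) + ((-15)·(-12) − 5·(-13))| = 2058, so the area is 1029.
The number of boundary lattice points is Σ gcd(|Δx|,|Δy|) = gcd(12,5) + gcd(6,25) + gcd(34,4) + gcd(4,35) + gcd(20,1) = 1+1+2+1+1 = 6.
Pick's theorem gives I = A − B/2 + 1 = 1029 − 6/2 + 1 = 1027, so the closed region contains I + B = 1027 + 6 = 1033 lattice points.

1033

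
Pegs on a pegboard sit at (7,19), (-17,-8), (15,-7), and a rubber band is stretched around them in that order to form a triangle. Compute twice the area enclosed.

By the shoelace formula, twice the signed area is |[7·(-8) − (-17)·19] + [(-17)·(-7) − 15·(-8)] + [15·19 − 7·(-7)]| = 840, so the area is 420.

840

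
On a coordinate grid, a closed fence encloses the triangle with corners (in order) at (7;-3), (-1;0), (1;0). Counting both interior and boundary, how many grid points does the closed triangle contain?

Using the shoelace formula, 2A = |(7·0 − (-1)·(-3)) + ((-1)·0 − 1·0) + (1·(-3) − 7·0)| = 6, so the area is 3.
Summing gcd(|Δx|,|Δy|) over the edges gives the boundary count: gcd(8,3) + gcd(2,0) + gcd(6,3) = 1+2+3 = 6.
Pick's theorem gives I = A − B/2 + 1 = 3 − 6/2 + 1 = 1, so the closed region contains I + B = 1 + 6 = 7 lattice points.

7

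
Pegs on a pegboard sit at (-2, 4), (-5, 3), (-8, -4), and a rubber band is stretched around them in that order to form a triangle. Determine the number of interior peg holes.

8

By the shoelace formula, twice the signed area is |[(-2)·3 − (-5)·4] + [(-5)·(-4) − (-8)·3] + [(-8)·4 − (-2)·(-4)]| = 18, so the area is 9.
The number of boundary lattice points is Σ gcd(|Δx|,|Δy|) = gcd(3,1) + gcd(3,7) + gcd(6,8) = 1+1+2 = 4.
Pick's theorem gives I = A − B/2 + 1 = 9 − 4/2 + 1 = 8.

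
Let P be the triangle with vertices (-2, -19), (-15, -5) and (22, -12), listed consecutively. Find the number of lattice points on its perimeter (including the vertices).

3

The number of boundary lattice points is Σ gcd(|Δx|,|Δy|) = gcd(13,14) + gcd(37,7) + gcd(24,7) = 1+1+1 = 3.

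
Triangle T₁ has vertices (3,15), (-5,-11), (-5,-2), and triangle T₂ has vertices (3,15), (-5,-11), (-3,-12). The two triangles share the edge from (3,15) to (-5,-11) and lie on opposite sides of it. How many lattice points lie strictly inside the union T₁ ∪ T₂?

The union is the simple quadrilateral with vertices (3,15), (-5,-2), (-5,-11), (-3,-12) in order.
By the shoelace formula, twice the signed area is |[3·(-2) − (-5)·15] + [(-5)·(-11) − (-5)·(-2)] + [(-5)·(-12) − (-3)·(-11)] + [(-3)·15 − 3·(-12)]| = 132, so the area is 66.
The number of boundary lattice points is Σ gcd(|Δx|,|Δy|) = gcd(8,17) + gcd(0,9) + gcd(2,1) + gcd(6,27) = 1+9+1+3 = 14.
By Pick's theorem I = A − B/2 + 1 = 66 − 14/2 + 1 = 60.

60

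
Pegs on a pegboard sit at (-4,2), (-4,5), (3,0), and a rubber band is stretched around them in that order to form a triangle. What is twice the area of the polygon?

21

The shoelace formula gives twice the area as |((-4)·5 − (-4)·2) + ((-4)·0 − 3·5) + (3·2 − (-4)·0)| = 21, so the area is 21/2.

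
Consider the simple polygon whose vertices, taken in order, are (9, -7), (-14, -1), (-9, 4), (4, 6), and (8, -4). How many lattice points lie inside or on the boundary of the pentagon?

The shoelace formula gives twice the area as |[9·(-1) − (-14)·(-7)] + [(-14)·4 − (-9)·(-1)] + [(-9)·6 − 4·4] + [4·(-4) − 8·6] + [8·(-7) − 9·(-4)]| = 326, so the area is 163.
Summing gcd(|Δx|,|Δy|) over the edges gives the boundary count: gcd(23,6) + gcd(5,5) + gcd(13,2) + gcd(4,10) + gcd(1,3) = 1+5+1+2+1 = 10.
Pick's theorem gives I = A − B/2 + 1 = 163 − 10/2 + 1 = 159, so the closed region contains I + B = 159 + 10 = 169 lattice points.

169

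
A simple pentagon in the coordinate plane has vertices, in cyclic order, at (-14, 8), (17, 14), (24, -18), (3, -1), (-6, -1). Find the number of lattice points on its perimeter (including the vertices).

13

Summing gcd(|Δx|,|Δy|) over the edges gives the boundary count: gcd(31,6) + gcd(7,32) + gcd(21,17) + gcd(9,0) + gcd(8,9) = 1+1+1+9+1 = 13.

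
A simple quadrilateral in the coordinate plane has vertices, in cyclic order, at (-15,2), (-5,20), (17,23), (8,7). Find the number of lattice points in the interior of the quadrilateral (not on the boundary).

The shoelace formula gives twice the area as |[(-15)·20 − (-5)·2] + [(-5)·23 − 17·20] + [17·7 − 8·23] + [8·2 − (-15)·7]| = 689, so the area is 344.5.
Along each edge there are gcd(|Δx|,|Δy|)+1 lattice points, so counting each shared vertex once the boundary has gcd(10,18) + gcd(22,3) + gcd(9,16) + gcd(23,5) = 2+1+1+1 = 5.
Pick's theorem gives I = A − B/2 + 1 = 344.5 − 5/2 + 1 = 343.

343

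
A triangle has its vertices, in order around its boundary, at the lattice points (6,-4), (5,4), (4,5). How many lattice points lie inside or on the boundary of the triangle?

6

By the shoelace formula, twice the signed area is |[6·4 − 5·(-4)] + [5·5 − 4·4] + [4·(-4) − 6·5]| = 7, so the area is 3.5.
Summing gcd(|Δx|,|Δy|) over the edges gives the boundary count: gcd(1,8) + gcd(1,1) + gcd(2,9) = 1+1+1 = 3.
Pick's theorem gives I = A − B/2 + 1 = 3.5 − 3/2 + 1 = 3, so the closed region contains I + B = 3 + 3 = 6 lattice points.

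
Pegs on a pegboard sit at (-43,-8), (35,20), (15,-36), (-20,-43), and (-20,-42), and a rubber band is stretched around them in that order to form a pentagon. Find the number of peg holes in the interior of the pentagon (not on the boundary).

2579

By the shoelace formula, twice the signed area is |((-43)·20 − 35·(-8)) + (35·(-36) − 15·20) + (15·(-43) − (-20)·(-36)) + ((-20)·(-42) − (-20)·(-43)) + ((-20)·(-8) − (-43)·(-42))| = 5171, so the area is 2585.5.
The number of boundary lattice points is Σ gcd(|Δx|,|Δy|) = gcd(78,28) + gcd(20,56) + gcd(35,7) + gcd(0,1) + gcd(23,34) = 2+4+7+1+1 = 15.
By Pick's theorem A = I + B/2 − 1, so I = 2585.5 − 15/2 + 1 = 2579.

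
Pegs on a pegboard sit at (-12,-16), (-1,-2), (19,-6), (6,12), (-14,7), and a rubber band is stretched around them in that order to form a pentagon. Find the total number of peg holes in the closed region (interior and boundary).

By the shoelace formula, twice the signed area is |[(-12)·(-2) − (-1)·(-16)] + [(-1)·(-6) − 19·(-2)] + [19·12 − 6·(-6)] + [6·7 − (-14)·12] + [(-14)·(-16) − (-12)·7]| = 834, so the area is 417.
The number of boundary lattice points is Σ gcd(|Δx|,|Δy|) = gcd(11,14) + gcd(20,4) + gcd(13,18) + gcd(20,5) + gcd(2,23) = 1+4+1+5+1 = 12.
Pick's theorem gives I = A − B/2 + 1 = 417 − 12/2 + 1 = 412, so the closed region contains I + B = 412 + 12 = 424 lattice points.

424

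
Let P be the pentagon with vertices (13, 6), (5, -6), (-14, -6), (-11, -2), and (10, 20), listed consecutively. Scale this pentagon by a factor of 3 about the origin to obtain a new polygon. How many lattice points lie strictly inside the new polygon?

2932

By the shoelace formula, twice the signed area is |[13·(-6) − 5·6] + [5·(-6) − (-14)·(-6)] + [(-14)·(-2) − (-11)·(-6)] + [(-11)·20 − 10·(-2)] + [10·6 − 13·20]| = 660, so the area is 330.
Along each edge there are gcd(|Δx|,|Δy|)+1 lattice points, so counting each shared vertex once the boundary has gcd(8,12) + gcd(19,0) + gcd(3,4) + gcd(21,22) + gcd(3,14) = 4+19+1+1+1 = 26.
Scaling by 3 multiplies the area by 3² = 9 (so the new area is 2970) and multiplies the boundary lattice-point count by 3, giving 78.
By Pick's theorem, the interior count of the dilated polygon is 2970 − 78/2 + 1 = 2932.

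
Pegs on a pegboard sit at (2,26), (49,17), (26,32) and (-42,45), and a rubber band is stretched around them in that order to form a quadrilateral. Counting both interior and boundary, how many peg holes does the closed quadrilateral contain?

612

By the shoelace formula, twice the signed area is |[2·17 − 49·26] + [49·32 − 26·17] + [26·45 − (-42)·32] + [(-42)·26 − 2·45]| = 1218, so the area is 609.
Along each edge there are gcd(|Δx|,|Δy|)+1 lattice points, so counting each shared vertex once the boundary has gcd(47,9) + gcd(23,15) + gcd(68,13) + gcd(44,19) = 1+1+1+1 = 4.
Pick's theorem gives I = A − B/2 + 1 = 609 − 4/2 + 1 = 608, so the closed region contains I + B = 608 + 4 = 612 lattice points.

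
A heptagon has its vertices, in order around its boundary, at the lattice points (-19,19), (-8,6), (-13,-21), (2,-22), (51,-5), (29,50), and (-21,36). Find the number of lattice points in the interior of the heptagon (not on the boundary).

By the shoelace formula, twice the signed area is |[(-19)·6 − (-8)·19] + [(-8)·(-21) − (-13)·6] + [(-13)·(-22) − 2·(-21)] + [2·(-5) − 51·(-22)] + [51·50 − 29·(-5)] + [29·36 − (-21)·50] + [(-21)·19 − (-19)·36]| = 6798, so the area is 3399.
Along each edge there are gcd(|Δx|,|Δy|)+1 lattice points, so counting each shared vertex once the boundary has gcd(11,13) + gcd(5,27) + gcd(15,1) + gcd(49,17) + gcd(22,55) + gcd(50,14) + gcd(2,17) = 1+1+1+1+11+2+1 = 18.
Pick's theorem gives I = A − B/2 + 1 = 3399 − 18/2 + 1 = 3391.

3391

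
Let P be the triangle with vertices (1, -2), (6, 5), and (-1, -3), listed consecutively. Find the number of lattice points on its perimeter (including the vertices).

3

The number of boundary lattice points is Σ gcd(|Δx|,|Δy|) = gcd(5,7) + gcd(7,8) + gcd(2,1) = 1+1+1 = 3.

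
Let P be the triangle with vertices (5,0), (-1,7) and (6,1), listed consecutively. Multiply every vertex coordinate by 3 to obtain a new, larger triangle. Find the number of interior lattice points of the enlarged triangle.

55

By the shoelace formula, twice the signed area is |[5·7 − (-1)·0] + [(-1)·1 − 6·7] + [6·0 − 5·1]| = 13, so the area is 13/2.
The number of boundary lattice points is Σ gcd(|Δx|,|Δy|) = gcd(6,7) + gcd(7,6) + gcd(1,1) = 1+1+1 = 3.
Scaling by 3 multiplies the area by 3² = 9 (so the new area is 117/2) and multiplies the boundary lattice-point count by 3, giving 9.
By Pick's theorem, the interior count of the dilated polygon is 117/2 − 9/2 + 1 = 55.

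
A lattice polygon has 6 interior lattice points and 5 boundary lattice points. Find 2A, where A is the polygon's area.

By Pick's theorem, A = I + B/2 − 1 = 6 + 5/2 − 1 = 15/2.
Hence 2A = 15.

15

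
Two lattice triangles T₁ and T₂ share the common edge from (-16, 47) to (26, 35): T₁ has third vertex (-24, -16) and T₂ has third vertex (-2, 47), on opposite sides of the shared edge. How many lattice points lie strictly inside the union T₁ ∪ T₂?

1446

The union is the simple quadrilateral with vertices (-16, 47), (-24, -16), (26, 35), (-2, 47) in order.
Using the shoelace formula, 2A = |[(-16)·(-16) − (-24)·47] + [(-24)·35 − 26·(-16)] + [26·47 − (-2)·35] + [(-2)·47 − (-16)·47]| = 2910, so the area is 1455.
Summing gcd(|Δx|,|Δy|) over the edges gives the boundary count: gcd(8,63) + gcd(50,51) + gcd(28,12) + gcd(14,0) = 1+1+4+14 = 20.
By Pick's theorem I = A − B/2 + 1 = 1455 − 20/2 + 1 = 1446.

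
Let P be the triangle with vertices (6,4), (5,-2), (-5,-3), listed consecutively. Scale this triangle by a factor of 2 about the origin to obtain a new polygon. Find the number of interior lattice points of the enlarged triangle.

Using the shoelace formula, 2A = |(6·(-2) − 5·4) + (5·(-3) − (-5)·(-2)) + ((-5)·4 − 6·(-3))| = 59, so the area is 29.5.
The number of boundary lattice points is Σ gcd(|Δx|,|Δy|) = gcd(1,6) + gcd(10,1) + gcd(11,7) = 1+1+1 = 3.
Scaling by 2 multiplies the area by 2² = 4 (so the new area is 118) and multiplies the boundary lattice-point count by 2, giving 6.
By Pick's theorem, the interior count of the dilated polygon is 118 − 6/2 + 1 = 116.

116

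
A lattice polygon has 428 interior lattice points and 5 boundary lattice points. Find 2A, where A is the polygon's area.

859

By Pick's theorem, A = I + B/2 − 1 = 428 + 5/2 − 1 = 859/2.
Hence 2A = 859.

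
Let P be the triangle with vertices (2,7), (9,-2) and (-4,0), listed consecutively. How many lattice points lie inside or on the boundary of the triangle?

The shoelace formula gives twice the area as |[2·(-2) − 9·7] + [9·0 − (-4)·(-2)] + [(-4)·7 − 2·0]| = 103, so the area is 103/2.
The number of boundary lattice points is Σ gcd(|Δx|,|Δy|) = gcd(7,9) + gcd(13,2) + gcd(6,7) = 1+1+1 = 3.
Pick's theorem gives I = A − B/2 + 1 = 103/2 − 3/2 + 1 = 51, so the closed region contains I + B = 51 + 3 = 54 lattice points.

54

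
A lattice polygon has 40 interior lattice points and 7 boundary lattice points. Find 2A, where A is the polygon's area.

By Pick's theorem, A = I + B/2 − 1 = 40 + 7/2 − 1 = 85/2.
Hence 2A = 85.

85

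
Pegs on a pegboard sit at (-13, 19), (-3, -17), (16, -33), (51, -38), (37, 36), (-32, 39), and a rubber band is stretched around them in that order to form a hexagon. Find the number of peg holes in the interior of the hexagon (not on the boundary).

3724

The shoelace formula gives twice the area as |[(-13)·(-17) − (-3)·19] + [(-3)·(-33) − 16·(-17)] + [16·(-38) − 51·(-33)] + [51·36 − 37·(-38)] + [37·39 − (-32)·36] + [(-32)·19 − (-13)·39]| = 7460, so the area is 3730.
Summing gcd(|Δx|,|Δy|) over the edges gives the boundary count: gcd(10,36) + gcd(19,16) + gcd(35,5) + gcd(14,74) + gcd(69,3) + gcd(19,20) = 2+1+5+2+3+1 = 14.
By Pick's theorem A = I + B/2 − 1, so I = 3730 − 14/2 + 1 = 3724.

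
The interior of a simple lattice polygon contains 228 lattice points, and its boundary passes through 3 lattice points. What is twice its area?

By Pick's theorem, A = I + B/2 − 1 = 228 + 3/2 − 1 = 457/2.
Hence 2A = 457.

457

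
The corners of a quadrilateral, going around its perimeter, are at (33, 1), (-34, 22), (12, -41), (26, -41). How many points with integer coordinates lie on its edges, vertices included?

The number of boundary lattice points is Σ gcd(|Δx|,|Δy|) = gcd(67,21) + gcd(46,63) + gcd(14,0) + gcd(7,42) = 1+1+14+7 = 23.

23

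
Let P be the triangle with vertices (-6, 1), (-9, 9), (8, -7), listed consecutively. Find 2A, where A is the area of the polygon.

The shoelace formula gives twice the area as |[(-6)·9 − (-9)·1] + [(-9)·(-7) − 8·9] + [8·1 − (-6)·(-7)]| = 88, so the area is 44.

88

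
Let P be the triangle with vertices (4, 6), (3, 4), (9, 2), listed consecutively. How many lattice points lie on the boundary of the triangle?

4

Along each edge there are gcd(|Δx|,|Δy|)+1 lattice points, so counting each shared vertex once the boundary has gcd(1,2) + gcd(6,2) + gcd(5,4) = 1+2+1 = 4.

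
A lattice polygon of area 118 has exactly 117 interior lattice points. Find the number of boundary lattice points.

4

Pick's theorem gives A = I + B/2 − 1, so B = 2(A − I + 1) = 2(118 − 117 + 1) = 4.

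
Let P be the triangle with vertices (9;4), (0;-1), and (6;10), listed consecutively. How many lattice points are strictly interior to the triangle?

Using the shoelace formula, 2A = |(9·(-1) − 0·4) + (0·10 − 6·(-1)) + (6·4 − 9·10)| = 69, so the area is 69/2.
Summing gcd(|Δx|,|Δy|) over the edges gives the boundary count: gcd(9,5) + gcd(6,11) + gcd(3,6) = 1+1+3 = 5.
Pick's theorem gives I = A − B/2 + 1 = 69/2 − 5/2 + 1 = 33.

33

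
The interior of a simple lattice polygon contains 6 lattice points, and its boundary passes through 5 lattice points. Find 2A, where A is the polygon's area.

Pick's theorem states A = I + B/2 − 1, so A = 6 + 5/2 − 1 = 15/2.
Hence 2A = 15.

15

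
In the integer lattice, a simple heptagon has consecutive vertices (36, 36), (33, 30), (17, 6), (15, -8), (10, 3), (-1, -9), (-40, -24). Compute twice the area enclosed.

By the shoelace formula, twice the signed area is |[36·30 − 33·36] + [33·6 − 17·30] + [17·(-8) − 15·6] + [15·3 − 10·(-8)] + [10·(-9) − (-1)·3] + [(-1)·(-24) − (-40)·(-9)] + [(-40)·36 − 36·(-24)]| = 1520, so the area is 760.

1520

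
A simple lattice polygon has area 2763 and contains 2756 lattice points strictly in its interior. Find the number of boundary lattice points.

16

Pick's theorem gives A = I + B/2 − 1, so B = 2(A − I + 1) = 2(2763 − 2756 + 1) = 16.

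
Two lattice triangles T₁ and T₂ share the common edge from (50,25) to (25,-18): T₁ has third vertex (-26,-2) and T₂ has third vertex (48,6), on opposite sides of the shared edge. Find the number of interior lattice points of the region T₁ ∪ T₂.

1490

The union is the simple quadrilateral with vertices (50,25), (-26,-2), (25,-18), (48,6) in order.
The shoelace formula gives twice the area as |[50·(-2) − (-26)·25] + [(-26)·(-18) − 25·(-2)] + [25·6 − 48·(-18)] + [48·25 − 50·6]| = 2982, so the area is 1491.
The number of boundary lattice points is Σ gcd(|Δx|,|Δy|) = gcd(76,27) + gcd(51,16) + gcd(23,24) + gcd(2,19) = 1+1+1+1 = 4.
By Pick's theorem I = A − B/2 + 1 = 1491 − 4/2 + 1 = 1490.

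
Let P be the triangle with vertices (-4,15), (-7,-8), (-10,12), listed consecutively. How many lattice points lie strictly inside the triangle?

63

The shoelace formula gives twice the area as |[(-4)·(-8) − (-7)·15] + [(-7)·12 − (-10)·(-8)] + [(-10)·15 − (-4)·12]| = 129, so the area is 64.5.
Along each edge there are gcd(|Δx|,|Δy|)+1 lattice points, so counting each shared vertex once the boundary has gcd(3,23) + gcd(3,20) + gcd(6,3) = 1+1+3 = 5.
Pick's theorem gives I = A − B/2 + 1 = 64.5 − 5/2 + 1 = 63.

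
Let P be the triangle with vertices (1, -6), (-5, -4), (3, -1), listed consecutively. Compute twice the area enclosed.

By the shoelace formula, twice the signed area is |(1·(-4) − (-5)·(-6)) + ((-5)·(-1) − 3·(-4)) + (3·(-6) − 1·(-1))| = 34, so the area is 17.

34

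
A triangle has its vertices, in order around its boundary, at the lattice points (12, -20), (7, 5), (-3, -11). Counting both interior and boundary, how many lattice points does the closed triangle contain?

171

The shoelace formula gives twice the area as |[12·5 − 7·(-20)] + [7·(-11) − (-3)·5] + [(-3)·(-20) − 12·(-11)]| = 330, so the area is 165.
Along each edge there are gcd(|Δx|,|Δy|)+1 lattice points, so counting each shared vertex once the boundary has gcd(5,25) + gcd(10,16) + gcd(15,9) = 5+2+3 = 10.
Pick's theorem gives I = A − B/2 + 1 = 165 − 10/2 + 1 = 161, so the closed region contains I + B = 161 + 10 = 171 lattice points.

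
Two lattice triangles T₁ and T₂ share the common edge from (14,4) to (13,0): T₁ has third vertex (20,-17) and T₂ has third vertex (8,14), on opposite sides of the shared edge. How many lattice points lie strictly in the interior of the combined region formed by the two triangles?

The union is the simple quadrilateral with vertices (14,4), (20,-17), (13,0), (8,14) in order.
The shoelace formula gives twice the area as |(14·(-17) − 20·4) + (20·0 − 13·(-17)) + (13·14 − 8·0) + (8·4 − 14·14)| = 79, so the area is 39.5.
The number of boundary lattice points is Σ gcd(|Δx|,|Δy|) = gcd(6,21) + gcd(7,17) + gcd(5,14) + gcd(6,10) = 3+1+1+2 = 7.
By Pick's theorem I = A − B/2 + 1 = 39.5 − 7/2 + 1 = 37.

37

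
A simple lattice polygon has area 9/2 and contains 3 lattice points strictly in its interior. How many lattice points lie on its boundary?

5

Pick's theorem gives A = I + B/2 − 1, so B = 2(A − I + 1) = 2(9/2 − 3 + 1) = 5.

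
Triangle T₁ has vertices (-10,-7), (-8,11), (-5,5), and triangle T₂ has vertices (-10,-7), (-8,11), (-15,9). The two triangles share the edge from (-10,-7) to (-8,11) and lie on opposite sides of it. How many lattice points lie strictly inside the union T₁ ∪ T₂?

92

The union is the simple quadrilateral with vertices (-10,-7), (-5,5), (-8,11), (-15,9) in order.
The shoelace formula gives twice the area as |[(-10)·5 − (-5)·(-7)] + [(-5)·11 − (-8)·5] + [(-8)·9 − (-15)·11] + [(-15)·(-7) − (-10)·9]| = 188, so the area is 94.
Summing gcd(|Δx|,|Δy|) over the edges gives the boundary count: gcd(5,12) + gcd(3,6) + gcd(7,2) + gcd(5,16) = 1+3+1+1 = 6.
By Pick's theorem I = A − B/2 + 1 = 94 − 6/2 + 1 = 92.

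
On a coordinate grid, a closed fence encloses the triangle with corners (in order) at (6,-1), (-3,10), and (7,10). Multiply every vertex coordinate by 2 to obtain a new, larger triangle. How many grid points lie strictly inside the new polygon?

The shoelace formula gives twice the area as |(6·10 − (-3)·(-1)) + ((-3)·10 − 7·10) + (7·(-1) − 6·10)| = 110, so the area is 55.
Summing gcd(|Δx|,|Δy|) over the edges gives the boundary count: gcd(9,11) + gcd(10,0) + gcd(1,11) = 1+10+1 = 12.
Scaling by 2 multiplies the area by 2² = 4 (so the new area is 220) and multiplies the boundary lattice-point count by 2, giving 24.
By Pick's theorem, the interior count of the dilated polygon is 220 − 24/2 + 1 = 209.

209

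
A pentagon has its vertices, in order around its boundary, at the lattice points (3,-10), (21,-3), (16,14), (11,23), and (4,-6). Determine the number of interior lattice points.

287

Using the shoelace formula, 2A = |[3·(-3) − 21·(-10)] + [21·14 − 16·(-3)] + [16·23 − 11·14] + [11·(-6) − 4·23] + [4·(-10) − 3·(-6)]| = 577, so the area is 577/2.
Summing gcd(|Δx|,|Δy|) over the edges gives the boundary count: gcd(18,7) + gcd(5,17) + gcd(5,9) + gcd(7,29) + gcd(1,4) = 1+1+1+1+1 = 5.
Pick's theorem gives I = A − B/2 + 1 = 577/2 − 5/2 + 1 = 287.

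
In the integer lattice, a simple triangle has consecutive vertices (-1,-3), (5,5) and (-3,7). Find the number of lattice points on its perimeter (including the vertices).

6

Summing gcd(|Δx|,|Δy|) over the edges gives the boundary count: gcd(6,8) + gcd(8,2) + gcd(2,10) = 2+2+2 = 6.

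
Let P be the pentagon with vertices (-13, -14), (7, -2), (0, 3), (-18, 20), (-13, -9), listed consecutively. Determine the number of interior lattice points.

Using the shoelace formula, 2A = |((-13)·(-2) − 7·(-14)) + (7·3 − 0·(-2)) + (0·20 − (-18)·3) + ((-18)·(-9) − (-13)·20) + ((-13)·(-14) − (-13)·(-9))| = 686, so the area is 343.
The number of boundary lattice points is Σ gcd(|Δx|,|Δy|) = gcd(20,12) + gcd(7,5) + gcd(18,17) + gcd(5,29) + gcd(0,5) = 4+1+1+1+5 = 12.
By Pick's theorem A = I + B/2 − 1, so I = 343 − 12/2 + 1 = 338.

338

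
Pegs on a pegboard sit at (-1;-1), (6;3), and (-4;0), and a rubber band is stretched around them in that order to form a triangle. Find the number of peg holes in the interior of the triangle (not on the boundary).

9

The shoelace formula gives twice the area as |[(-1)·3 − 6·(-1)] + [6·0 − (-4)·3] + [(-4)·(-1) − (-1)·0]| = 19, so the area is 19/2.
The number of boundary lattice points is Σ gcd(|Δx|,|Δy|) = gcd(7,4) + gcd(10,3) + gcd(3,1) = 1+1+1 = 3.
Pick's theorem gives I = A − B/2 + 1 = 19/2 − 3/2 + 1 = 9.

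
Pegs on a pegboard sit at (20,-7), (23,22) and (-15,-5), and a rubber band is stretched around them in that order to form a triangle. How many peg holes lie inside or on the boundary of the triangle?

513

The shoelace formula gives twice the area as |[20·22 − 23·(-7)] + [23·(-5) − (-15)·22] + [(-15)·(-7) − 20·(-5)]| = 1021, so the area is 510.5.
Along each edge there are gcd(|Δx|,|Δy|)+1 lattice points, so counting each shared vertex once the boundary has gcd(3,29) + gcd(38,27) + gcd(35,2) = 1+1+1 = 3.
Pick's theorem gives I = A − B/2 + 1 = 510.5 − 3/2 + 1 = 510, so the closed region contains I + B = 510 + 3 = 513 lattice points.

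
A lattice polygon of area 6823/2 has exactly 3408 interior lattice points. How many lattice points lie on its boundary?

9

Pick's theorem gives A = I + B/2 − 1, so B = 2(A − I + 1) = 2(6823/2 − 3408 + 1) = 9.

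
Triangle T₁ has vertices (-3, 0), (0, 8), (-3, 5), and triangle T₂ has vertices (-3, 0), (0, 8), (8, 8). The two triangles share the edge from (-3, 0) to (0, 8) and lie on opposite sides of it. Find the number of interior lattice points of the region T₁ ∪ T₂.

32

The union is the simple quadrilateral with vertices (-3, 0), (-3, 5), (0, 8), (8, 8) in order.
The shoelace formula gives twice the area as |((-3)·5 − (-3)·0) + ((-3)·8 − 0·5) + (0·8 − 8·8) + (8·0 − (-3)·8)| = 79, so the area is 79/2.
The number of boundary lattice points is Σ gcd(|Δx|,|Δy|) = gcd(0,5) + gcd(3,3) + gcd(8,0) + gcd(11,8) = 5+3+8+1 = 17.
By Pick's theorem I = A − B/2 + 1 = 79/2 − 17/2 + 1 = 32.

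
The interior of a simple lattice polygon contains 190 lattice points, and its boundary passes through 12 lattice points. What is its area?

195

By Pick's theorem, A = I + B/2 − 1 = 190 + 12/2 − 1 = 195.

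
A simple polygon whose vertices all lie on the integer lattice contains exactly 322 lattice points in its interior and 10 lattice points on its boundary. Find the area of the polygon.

Pick's theorem states A = I + B/2 − 1, so A = 322 + 10/2 − 1 = 326.

326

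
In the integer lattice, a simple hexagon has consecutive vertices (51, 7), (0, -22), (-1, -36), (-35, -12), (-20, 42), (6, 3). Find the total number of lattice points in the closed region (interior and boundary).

By the shoelace formula, twice the signed area is |(51·(-22) − 0·7) + (0·(-36) − (-1)·(-22)) + ((-1)·(-12) − (-35)·(-36)) + ((-35)·42 − (-20)·(-12)) + ((-20)·3 − 6·42) + (6·7 − 51·3)| = 4525, so the area is 2262.5.
Along each edge there are gcd(|Δx|,|Δy|)+1 lattice points, so counting each shared vertex once the boundary has gcd(51,29) + gcd(1,14) + gcd(34,24) + gcd(15,54) + gcd(26,39) + gcd(45,4) = 1+1+2+3+13+1 = 21.
Pick's theorem gives I = A − B/2 + 1 = 2262.5 − 21/2 + 1 = 2253, so the closed region contains I + B = 2253 + 21 = 2274 lattice points.

2274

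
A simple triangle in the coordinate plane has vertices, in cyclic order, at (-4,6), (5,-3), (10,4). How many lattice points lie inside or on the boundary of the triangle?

Using the shoelace formula, 2A = |((-4)·(-3) − 5·6) + (5·4 − 10·(-3)) + (10·6 − (-4)·4)| = 108, so the area is 54.
The number of boundary lattice points is Σ gcd(|Δx|,|Δy|) = gcd(9,9) + gcd(5,7) + gcd(14,2) = 9+1+2 = 12.
Pick's theorem gives I = A − B/2 + 1 = 54 − 12/2 + 1 = 49, so the closed region contains I + B = 49 + 12 = 61 lattice points.

61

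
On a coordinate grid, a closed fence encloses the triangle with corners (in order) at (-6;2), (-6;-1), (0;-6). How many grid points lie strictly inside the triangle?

7

By the shoelace formula, twice the signed area is |((-6)·(-1) − (-6)·2) + ((-6)·(-6) − 0·(-1)) + (0·2 − (-6)·(-6))| = 18, so the area is 9.
The number of boundary lattice points is Σ gcd(|Δx|,|Δy|) = gcd(0,3) + gcd(6,5) + gcd(6,8) = 3+1+2 = 6.
Pick's theorem gives I = A − B/2 + 1 = 9 − 6/2 + 1 = 7.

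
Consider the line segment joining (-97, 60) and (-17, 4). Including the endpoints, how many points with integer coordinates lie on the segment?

The number of lattice points on a segment between lattice points is gcd(|Δx|,|Δy|) + 1 = gcd(80,56) + 1 = 8 + 1 = 9.

9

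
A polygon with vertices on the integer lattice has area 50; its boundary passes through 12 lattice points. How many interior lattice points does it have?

From Pick's theorem, I = A − B/2 + 1 = 50 − 12/2 + 1 = 45.

45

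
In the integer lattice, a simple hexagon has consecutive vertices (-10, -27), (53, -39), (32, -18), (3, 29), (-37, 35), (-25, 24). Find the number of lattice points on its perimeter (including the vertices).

31

The number of boundary lattice points is Σ gcd(|Δx|,|Δy|) = gcd(63,12) + gcd(21,21) + gcd(29,47) + gcd(40,6) + gcd(12,11) + gcd(15,51) = 3+21+1+2+1+3 = 31.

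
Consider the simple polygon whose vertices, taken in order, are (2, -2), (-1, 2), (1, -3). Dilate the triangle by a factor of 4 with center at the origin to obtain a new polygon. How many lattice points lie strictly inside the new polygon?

51

By the shoelace formula, twice the signed area is |[2·2 − (-1)·(-2)] + [(-1)·(-3) − 1·2] + [1·(-2) − 2·(-3)]| = 7, so the area is 7/2.
Along each edge there are gcd(|Δx|,|Δy|)+1 lattice points, so counting each shared vertex once the boundary has gcd(3,4) + gcd(2,5) + gcd(1,1) = 1+1+1 = 3.
Scaling by 4 multiplies the area by 4² = 16 (so the new area is 56) and multiplies the boundary lattice-point count by 4, giving 12.
By Pick's theorem, the interior count of the dilated polygon is 56 − 12/2 + 1 = 51.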